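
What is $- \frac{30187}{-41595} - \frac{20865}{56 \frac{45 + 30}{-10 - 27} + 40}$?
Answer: $\frac{6438731323}{22627680} \approx 284.55$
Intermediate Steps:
$- \frac{30187}{-41595} - \frac{20865}{56 \frac{45 + 30}{-10 - 27} + 40} = \left(-30187\right) \left(- \frac{1}{41595}\right) - \frac{20865}{56 \frac{75}{-37} + 40} = \frac{30187}{41595} - \frac{20865}{56 \cdot 75 \left(- \frac{1}{37}\right) + 40} = \frac{30187}{41595} - \frac{20865}{56 \left(- \frac{75}{37}\right) + 40} = \frac{30187}{41595} - \frac{20865}{- \frac{4200}{37} + 40} = \frac{30187}{41595} - \frac{20865}{- \frac{2720}{37}} = \frac{30187}{41595} - - \frac{154401}{544} = \frac{30187}{41595} + \frac{154401}{544} = \frac{6438731323}{22627680}$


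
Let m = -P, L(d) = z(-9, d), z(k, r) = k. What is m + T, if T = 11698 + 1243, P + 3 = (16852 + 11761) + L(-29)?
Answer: -15660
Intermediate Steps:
L(d) = -9
P = 28601 (P = -3 + ((16852 + 11761) - 9) = -3 + (28613 - 9) = -3 + 28604 = 28601)
m = -28601 (m = -1*28601 = -28601)
T = 12941
m + T = -28601 + 12941 = -15660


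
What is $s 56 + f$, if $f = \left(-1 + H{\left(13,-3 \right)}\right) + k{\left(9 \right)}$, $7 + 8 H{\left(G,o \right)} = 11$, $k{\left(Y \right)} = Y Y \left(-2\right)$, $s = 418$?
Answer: $\frac{46491}{2} \approx 23246.0$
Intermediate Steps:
$k{\left(Y \right)} = - 2 Y^{2}$ ($k{\left(Y \right)} = Y^{2} \left(-2\right) = - 2 Y^{2}$)
$H{\left(G,o \right)} = \frac{1}{2}$ ($H{\left(G,o \right)} = - \frac{7}{8} + \frac{1}{8} \cdot 11 = - \frac{7}{8} + \frac{11}{8} = \frac{1}{2}$)
$f = - \frac{325}{2}$ ($f = \left(-1 + \frac{1}{2}\right) - 2 \cdot 9^{2} = - \frac{1}{2} - 162 = - \frac{325}{2} \approx -162.5$)
$s 56 + f = 418 \cdot 56 - \frac{325}{2} = 23408 - \frac{325}{2} = \frac{46491}{2}$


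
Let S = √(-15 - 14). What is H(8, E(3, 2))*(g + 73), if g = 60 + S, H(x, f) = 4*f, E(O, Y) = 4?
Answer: 2128 + 16*I*√29 ≈ 2128.0 + 86.163*I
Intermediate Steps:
S = I*√29 (S = √(-29) = I*√29 ≈ 5.3852*I)
g = 60 + I*√29 ≈ 60.0 + 5.3852*I
H(8, E(3, 2))*(g + 73) = (4*4)*((60 + I*√29) + 73) = 16*(133 + I*√29) = 2128 + 16*I*√29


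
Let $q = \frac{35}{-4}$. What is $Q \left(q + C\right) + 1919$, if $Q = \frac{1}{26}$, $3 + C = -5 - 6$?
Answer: $\frac{15345}{8} \approx 1918.1$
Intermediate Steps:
$q = - \frac{35}{4}$ ($q = 35 \left(- \frac{1}{4}\right) = - \frac{35}{4} \approx -8.75$)
$C = -14$ ($C = -3 - 11 = -14$)
$Q = \frac{1}{26} \approx 0.038462$
$Q \left(q + C\right) + 1919 = \frac{- \frac{35}{4} - 14}{26} + 1919 = \frac{1}{26} \left(- \frac{91}{4}\right) + 1919 = - \frac{7}{8} + 1919 = \frac{15345}{8}$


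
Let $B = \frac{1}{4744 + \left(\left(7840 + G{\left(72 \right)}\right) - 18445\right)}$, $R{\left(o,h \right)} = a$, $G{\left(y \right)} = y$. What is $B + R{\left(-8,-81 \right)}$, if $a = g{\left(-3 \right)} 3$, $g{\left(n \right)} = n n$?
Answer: $\frac{156302}{5789} \approx 27.0$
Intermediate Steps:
$g{\left(n \right)} = n^{2}$
$a = 27$ ($a = \left(-3\right)^{2} \cdot 3 = 9 \cdot 3 = 27$)
$R{\left(o,h \right)} = 27$
$B = - \frac{1}{5789}$ ($B = \frac{1}{4744 + \left(\left(7840 + 72\right) - 18445\right)} = \frac{1}{4744 + \left(7912 - 18445\right)} = \frac{1}{4744 - 10533} = \frac{1}{-5789} = - \frac{1}{5789} \approx -0.00017274$)
$B + R{\left(-8,-81 \right)} = - \frac{1}{5789} + 27 = \frac{156302}{5789}$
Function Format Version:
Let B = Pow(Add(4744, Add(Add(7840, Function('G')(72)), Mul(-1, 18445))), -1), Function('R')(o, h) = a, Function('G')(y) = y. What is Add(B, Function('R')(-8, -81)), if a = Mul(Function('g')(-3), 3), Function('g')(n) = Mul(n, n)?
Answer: Rational(156302, 5789) ≈ 27.000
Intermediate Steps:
Function('g')(n) = Pow(n, 2)
a = 27 (a = Mul(Pow(-3, 2), 3) = Mul(9, 3) = 27)
Function('R')(o, h) = 27
B = Rational(-1, 5789) (B = Pow(Add(4744, Add(Add(7840, 72), Mul(-1, 18445))), -1) = Pow(Add(4744, Add(7912, -18445)), -1) = Pow(Add(4744, -10533), -1) = Pow(-5789, -1) = Rational(-1, 5789) ≈ -0.00017274)
Add(B, Function('R')(-8, -81)) = Add(Rational(-1, 5789), 27) = Rational(156302, 5789)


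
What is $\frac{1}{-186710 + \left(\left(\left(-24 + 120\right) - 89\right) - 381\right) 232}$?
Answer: $- \frac{1}{273478} \approx -3.6566 \cdot 10^{-6}$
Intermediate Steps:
$\frac{1}{-186710 + \left(\left(\left(-24 + 120\right) - 89\right) - 381\right) 232} = \frac{1}{-186710 + \left(\left(96 - 89\right) - 381\right) 232} = \frac{1}{-186710 + \left(7 - 381\right) 232} = \frac{1}{-186710 - 86768} = \frac{1}{-273478} = - \frac{1}{273478}$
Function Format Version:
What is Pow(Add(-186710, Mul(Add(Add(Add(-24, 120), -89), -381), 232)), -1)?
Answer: Rational(-1, 273478) ≈ -3.6566e-6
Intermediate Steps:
Pow(Add(-186710, Mul(Add(Add(Add(-24, 120), -89), -381), 232)), -1) = Pow(Add(-186710, Mul(Add(Add(96, -89), -381), 232)), -1) = Pow(Add(-186710, Mul(Add(7, -381), 232)), -1) = Pow(Add(-186710, Mul(-374, 232)), -1) = Pow(Add(-186710, -86768), -1) = Pow(-273478, -1) = Rational(-1, 273478)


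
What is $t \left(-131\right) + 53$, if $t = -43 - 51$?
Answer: $12367$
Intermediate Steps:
$t = -94$
$t \left(-131\right) + 53 = \left(-94\right) \left(-131\right) + 53 = 12314 + 53 = 12367$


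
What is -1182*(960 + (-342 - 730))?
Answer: 132384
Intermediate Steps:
-1182*(960 + (-342 - 730)) = -1182*(960 - 1072) = -1182*(-112) = 132384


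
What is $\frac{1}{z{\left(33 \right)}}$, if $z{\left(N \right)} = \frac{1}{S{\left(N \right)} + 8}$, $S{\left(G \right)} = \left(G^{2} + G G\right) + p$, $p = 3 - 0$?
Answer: $2189$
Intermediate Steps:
$p = 3$ ($p = 3 + 0 = 3$)
$S{\left(G \right)} = 3 + 2 G^{2}$ ($S{\left(G \right)} = \left(G^{2} + G G\right) + 3 = \left(G^{2} + G^{2}\right) + 3 = 2 G^{2} + 3 = 3 + 2 G^{2}$)
$z{\left(N \right)} = \frac{1}{11 + 2 N^{2}}$ ($z{\left(N \right)} = \frac{1}{\left(3 + 2 N^{2}\right) + 8} = \frac{1}{11 + 2 N^{2}}$)
$\frac{1}{z{\left(33 \right)}} = \frac{1}{\frac{1}{11 + 2 \cdot 33^{2}}} = \frac{1}{\frac{1}{11 + 2 \cdot 1089}} = \frac{1}{\frac{1}{11 + 2178}} = \frac{1}{\frac{1}{2189}} = 2189$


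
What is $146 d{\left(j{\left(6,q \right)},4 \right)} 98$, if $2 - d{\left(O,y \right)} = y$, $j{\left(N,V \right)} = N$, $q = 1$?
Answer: $-28616$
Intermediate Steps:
$d{\left(O,y \right)} = 2 - y$
$146 d{\left(j{\left(6,q \right)},4 \right)} 98 = 146 \left(2 - 4\right) 98 = 146 \left(-2\right) 98 = \left(-292\right) 98 = -28616$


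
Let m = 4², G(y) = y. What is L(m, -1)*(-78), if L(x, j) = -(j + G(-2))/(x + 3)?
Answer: -234/19 ≈ -12.316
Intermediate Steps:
m = 16
L(x, j) = -(-2 + j)/(3 + x) (L(x, j) = -(j - 2)/(x + 3) = -(-2 + j)/(3 + x))
L(m, -1)*(-78) = ((2 - 1*(-1))/(3 + 16))*(-78) = ((2 + 1)/19)*(-78) = ((1/19)*3)*(-78) = (3/19)*(-78) = -234/19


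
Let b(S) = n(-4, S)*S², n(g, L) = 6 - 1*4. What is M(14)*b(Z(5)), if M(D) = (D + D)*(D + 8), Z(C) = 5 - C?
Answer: 0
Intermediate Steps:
n(g, L) = 2 (n(g, L) = 6 - 4 = 2)
b(S) = 2*S²
M(D) = 2*D*(8 + D) (M(D) = (2*D)*(8 + D) = 2*D*(8 + D))
M(14)*b(Z(5)) = (2*14*(8 + 14))*(2*(5 - 1*5)²) = (2*14*22)*(2*(5 - 5)²) = 616*(2*0²) = 616*(2*0) = 616*0 = 0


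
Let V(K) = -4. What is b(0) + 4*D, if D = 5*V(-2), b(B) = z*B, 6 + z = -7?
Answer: -80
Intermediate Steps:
z = -13 (z = -6 - 7 = -13)
b(B) = -13*B
D = -20 (D = 5*(-4) = -20)
b(0) + 4*D = -13*0 + 4*(-20) = 0 - 80 = -80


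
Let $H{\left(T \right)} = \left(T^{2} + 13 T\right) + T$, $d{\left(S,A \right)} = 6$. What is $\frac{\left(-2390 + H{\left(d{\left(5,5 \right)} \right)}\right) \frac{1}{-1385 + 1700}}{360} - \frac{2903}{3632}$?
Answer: $- \frac{8436121}{10296720} \approx -0.8193$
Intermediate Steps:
$H{\left(T \right)} = T^{2} + 14 T$
$\frac{\left(-2390 + H{\left(d{\left(5,5 \right)} \right)}\right) \frac{1}{-1385 + 1700}}{360} - \frac{2903}{3632} = \frac{\left(-2390 + 6 \left(14 + 6\right)\right) \frac{1}{-1385 + 1700}}{360} - \frac{2903}{3632} = \frac{-2390 + 6 \cdot 20}{315} \cdot \frac{1}{360} - \frac{2903}{3632} = \left(-2390 + 120\right) \frac{1}{315} \cdot \frac{1}{360} - \frac{2903}{3632} = \left(-2270\right) \frac{1}{315} \cdot \frac{1}{360} - \frac{2903}{3632} = \left(- \frac{454}{63}\right) \frac{1}{360} - \frac{2903}{3632} = - \frac{227}{11340} - \frac{2903}{3632} = - \frac{8436121}{10296720}$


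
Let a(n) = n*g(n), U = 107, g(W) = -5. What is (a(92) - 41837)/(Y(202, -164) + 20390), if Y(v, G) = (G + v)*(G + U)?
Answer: -42297/18224 ≈ -2.3209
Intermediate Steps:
a(n) = -5*n (a(n) = n*(-5) = -5*n)
Y(v, G) = (107 + G)*(G + v) (Y(v, G) = (G + v)*(G + 107) = (G + v)*(107 + G) = (107 + G)*(G + v))
(a(92) - 41837)/(Y(202, -164) + 20390) = (-5*92 - 41837)/(((-164)² + 107*(-164) + 107*202 - 164*202) + 20390) = (-460 - 41837)/((26896 - 17548 + 21614 - 33128) + 20390) = -42297/(-2166 + 20390) = -42297/18224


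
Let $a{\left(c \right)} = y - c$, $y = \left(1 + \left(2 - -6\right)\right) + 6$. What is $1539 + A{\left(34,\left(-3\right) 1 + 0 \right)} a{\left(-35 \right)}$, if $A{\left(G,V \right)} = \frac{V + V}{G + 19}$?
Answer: $\frac{81267}{53} \approx 1533.3$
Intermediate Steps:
$y = 15$ ($y = \left(1 + \left(2 + 6\right)\right) + 6 = \left(1 + 8\right) + 6 = 9 + 6 = 15$)
$A{\left(G,V \right)} = \frac{2 V}{19 + G}$
$a{\left(c \right)} = 15 - c$
$1539 + A{\left(34,\left(-3\right) 1 + 0 \right)} a{\left(-35 \right)} = 1539 + \frac{2 \left(\left(-3\right) 1 + 0\right)}{19 + 34} \left(15 - -35\right) = 1539 + \frac{2 \left(-3 + 0\right)}{53} \left(15 + 35\right) = 1539 + 2 \left(-3\right) \frac{1}{53} \cdot 50 = 1539 - \frac{300}{53} = \frac{81267}{53}$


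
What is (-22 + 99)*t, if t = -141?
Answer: -10857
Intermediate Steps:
(-22 + 99)*t = (-22 + 99)*(-141) = 77*(-141) = -10857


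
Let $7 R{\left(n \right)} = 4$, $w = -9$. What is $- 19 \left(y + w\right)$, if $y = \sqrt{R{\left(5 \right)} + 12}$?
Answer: $171 - \frac{38 \sqrt{154}}{7} \approx 103.63$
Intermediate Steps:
$R{\left(n \right)} = \frac{4}{7}$ ($R{\left(n \right)} = \frac{1}{7} \cdot 4 = \frac{4}{7}$)
$y = \frac{2 \sqrt{154}}{7}$ ($y = \sqrt{\frac{4}{7} + 12} = \sqrt{\frac{88}{7}} = \frac{2 \sqrt{154}}{7} \approx 3.5456$)
$- 19 \left(y + w\right) = - 19 \left(\frac{2 \sqrt{154}}{7} - 9\right) = - 19 \left(-9 + \frac{2 \sqrt{154}}{7}\right) = 171 - \frac{38 \sqrt{154}}{7}$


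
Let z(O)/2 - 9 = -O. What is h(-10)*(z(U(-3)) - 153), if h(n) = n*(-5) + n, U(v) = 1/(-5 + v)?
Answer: -5390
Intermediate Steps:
z(O) = 18 - 2*O (z(O) = 18 + 2*(-O) = 18 - 2*O)
h(n) = -4*n (h(n) = -5*n + n = -4*n)
h(-10)*(z(U(-3)) - 153) = (-4*(-10))*((18 - 2/(-5 - 3)) - 153) = 40*((18 - 2/(-8)) - 153) = 40*((18 - 2*(-1/8)) - 153) = 40*((18 + 1/4) - 153) = 40*(73/4 - 153) = 40*(-539/4) = -5390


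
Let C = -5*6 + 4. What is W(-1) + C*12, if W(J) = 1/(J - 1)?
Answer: -625/2 ≈ -312.50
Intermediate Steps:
W(J) = 1/(-1 + J)
C = -26 (C = -30 + 4 = -26)
W(-1) + C*12 = 1/(-1 - 1) - 26*12 = 1/(-2) - 312 = -½ - 312 = -625/2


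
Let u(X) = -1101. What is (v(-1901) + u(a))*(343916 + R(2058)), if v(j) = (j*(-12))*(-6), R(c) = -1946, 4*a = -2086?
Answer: -47182626810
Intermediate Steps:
a = -1043/2 (a = (1/4)*(-2086) = -1043/2 ≈ -521.50)
v(j) = 72*j (v(j) = -12*j*(-6) = 72*j)
(v(-1901) + u(a))*(343916 + R(2058)) = (72*(-1901) - 1101)*(343916 - 1946) = (-136872 - 1101)*341970 = -137973*341970 = -47182626810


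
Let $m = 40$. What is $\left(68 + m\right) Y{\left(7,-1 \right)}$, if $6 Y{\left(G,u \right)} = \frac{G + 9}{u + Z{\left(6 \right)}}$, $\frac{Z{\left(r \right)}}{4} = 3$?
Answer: $\frac{288}{11} \approx 26.182$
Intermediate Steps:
$Z{\left(r \right)} = 12$ ($Z{\left(r \right)} = 4 \cdot 3 = 12$)
$Y{\left(G,u \right)} = \frac{9 + G}{6 \left(12 + u\right)}$ ($Y{\left(G,u \right)} = \frac{\left(G + 9\right) \frac{1}{u + 12}}{6} = \frac{\left(9 + G\right) \frac{1}{12 + u}}{6} = \frac{\frac{1}{12 + u} \left(9 + G\right)}{6} = \frac{9 + G}{6 \left(12 + u\right)}$)
$\left(68 + m\right) Y{\left(7,-1 \right)} = \left(68 + 40\right) \frac{9 + 7}{6 \left(12 - 1\right)} = 108 \cdot \frac{1}{6} \cdot \frac{1}{11} \cdot 16 = 108 \cdot \frac{8}{33} = \frac{288}{11}$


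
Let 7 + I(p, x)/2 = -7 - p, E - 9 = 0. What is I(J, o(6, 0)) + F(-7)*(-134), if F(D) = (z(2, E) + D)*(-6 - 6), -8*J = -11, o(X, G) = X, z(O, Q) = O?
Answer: -32283/4 ≈ -8070.8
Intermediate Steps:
E = 9 (E = 9 + 0 = 9)
J = 11/8 (J = -1/8*(-11) = 11/8 ≈ 1.3750)
F(D) = -24 - 12*D (F(D) = (2 + D)*(-6 - 6) = (2 + D)*(-12) = -24 - 12*D)
I(p, x) = -28 - 2*p (I(p, x) = -14 + 2*(-7 - p) = -14 + (-14 - 2*p) = -28 - 2*p)
I(J, o(6, 0)) + F(-7)*(-134) = (-28 - 2*11/8) + (-24 - 12*(-7))*(-134) = (-28 - 11/4) + (-24 + 84)*(-134) = -123/4 + 60*(-134) = -123/4 - 8040 = -32283/4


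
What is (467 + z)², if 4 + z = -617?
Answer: 23716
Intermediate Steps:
z = -621 (z = -4 - 617 = -621)
(467 + z)² = (467 - 621)² = (-154)² = 23716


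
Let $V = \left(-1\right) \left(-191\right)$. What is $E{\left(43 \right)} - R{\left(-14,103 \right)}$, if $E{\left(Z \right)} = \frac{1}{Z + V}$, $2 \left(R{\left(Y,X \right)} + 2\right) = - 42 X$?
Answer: $\frac{506611}{234} \approx 2165.0$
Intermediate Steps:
$V = 191$
$R{\left(Y,X \right)} = -2 - 21 X$ ($R{\left(Y,X \right)} = -2 + \frac{\left(-42\right) X}{2} = -2 - 21 X$)
$E{\left(Z \right)} = \frac{1}{191 + Z}$ ($E{\left(Z \right)} = \frac{1}{Z + 191} = \frac{1}{191 + Z}$)
$E{\left(43 \right)} - R{\left(-14,103 \right)} = \frac{1}{191 + 43} - \left(-2 - 2163\right) = \frac{1}{234} - \left(-2 - 2163\right) = \frac{1}{234} - -2165 = \frac{1}{234} + 2165 = \frac{506611}{234}$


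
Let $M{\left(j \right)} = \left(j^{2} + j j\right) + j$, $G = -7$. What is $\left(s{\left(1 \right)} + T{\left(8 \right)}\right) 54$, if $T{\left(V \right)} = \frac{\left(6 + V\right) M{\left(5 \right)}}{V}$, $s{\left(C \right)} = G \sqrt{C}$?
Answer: $\frac{9639}{2} \approx 4819.5$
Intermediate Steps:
$s{\left(C \right)} = - 7 \sqrt{C}$
$M{\left(j \right)} = j + 2 j^{2}$ ($M{\left(j \right)} = \left(j^{2} + j^{2}\right) + j = 2 j^{2} + j = j + 2 j^{2}$)
$T{\left(V \right)} = \frac{330 + 55 V}{V}$ ($T{\left(V \right)} = \frac{\left(6 + V\right) 5 \left(1 + 2 \cdot 5\right)}{V} = \frac{\left(6 + V\right) 5 \left(1 + 10\right)}{V} = \frac{\left(6 + V\right) 5 \cdot 11}{V} = \frac{\left(6 + V\right) 55}{V} = \frac{330 + 55 V}{V}$)
$\left(s{\left(1 \right)} + T{\left(8 \right)}\right) 54 = \left(- 7 \sqrt{1} + \left(55 + \frac{330}{8}\right)\right) 54 = \left(\left(-7\right) 1 + \left(55 + 330 \cdot \frac{1}{8}\right)\right) 54 = \left(-7 + \left(55 + \frac{165}{4}\right)\right) 54 = \left(-7 + \frac{385}{4}\right) 54 = \frac{357}{4} \cdot 54 = \frac{9639}{2}$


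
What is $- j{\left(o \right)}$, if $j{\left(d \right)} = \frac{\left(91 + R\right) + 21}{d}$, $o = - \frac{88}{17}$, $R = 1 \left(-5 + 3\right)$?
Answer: $\frac{85}{4} \approx 21.25$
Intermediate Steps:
$R = -2$ ($R = 1 \left(-2\right) = -2$)
$o = - \frac{88}{17}$ ($o = \left(-88\right) \frac{1}{17} = - \frac{88}{17} \approx -5.1765$)
$j{\left(d \right)} = \frac{110}{d}$ ($j{\left(d \right)} = \frac{\left(91 - 2\right) + 21}{d} = \frac{89 + 21}{d} = \frac{110}{d}$)
$- j{\left(o \right)} = - \frac{110}{- \frac{88}{17}} = - \frac{110 \left(-17\right)}{88} = \left(-1\right) \left(- \frac{85}{4}\right) = \frac{85}{4}$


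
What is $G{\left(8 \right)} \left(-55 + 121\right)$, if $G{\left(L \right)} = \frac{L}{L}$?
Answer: $66$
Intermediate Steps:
$G{\left(L \right)} = 1$
$G{\left(8 \right)} \left(-55 + 121\right) = 1 \left(-55 + 121\right) = 1 \cdot 66 = 66$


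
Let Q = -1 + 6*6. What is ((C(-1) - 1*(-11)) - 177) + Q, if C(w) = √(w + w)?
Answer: -131 + I*√2 ≈ -131.0 + 1.4142*I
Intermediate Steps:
C(w) = √2*√w (C(w) = √(2*w) = √2*√w)
Q = 35 (Q = -1 + 36 = 35)
((C(-1) - 1*(-11)) - 177) + Q = ((√2*√(-1) - 1*(-11)) - 177) + 35 = ((√2*I + 11) - 177) + 35 = ((I*√2 + 11) - 177) + 35 = ((11 + I*√2) - 177) + 35 = (-166 + I*√2) + 35 = -131 + I*√2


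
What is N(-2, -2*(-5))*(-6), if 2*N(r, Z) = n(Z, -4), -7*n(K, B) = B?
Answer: -12/7 ≈ -1.7143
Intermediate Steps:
n(K, B) = -B/7
N(r, Z) = 2/7 (N(r, Z) = (-⅐*(-4))/2 = (½)*(4/7) = 2/7)
N(-2, -2*(-5))*(-6) = (2/7)*(-6) = -12/7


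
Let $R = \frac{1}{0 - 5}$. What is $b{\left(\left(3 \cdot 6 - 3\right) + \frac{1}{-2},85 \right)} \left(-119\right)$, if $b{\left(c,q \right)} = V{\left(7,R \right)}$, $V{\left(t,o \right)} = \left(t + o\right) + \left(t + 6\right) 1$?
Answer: $- \frac{11781}{5} \approx -2356.2$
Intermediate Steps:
$R = - \frac{1}{5}$ ($R = \frac{1}{-5} = - \frac{1}{5} \approx -0.2$)
$V{\left(t,o \right)} = 6 + o + 2 t$ ($V{\left(t,o \right)} = \left(o + t\right) + \left(6 + t\right) 1 = \left(o + t\right) + \left(6 + t\right) = 6 + o + 2 t$)
$b{\left(c,q \right)} = \frac{99}{5}$ ($b{\left(c,q \right)} = 6 - \frac{1}{5} + 2 \cdot 7 = 6 - \frac{1}{5} + 14 = \frac{99}{5}$)
$b{\left(\left(3 \cdot 6 - 3\right) + \frac{1}{-2},85 \right)} \left(-119\right) = \frac{99}{5} \left(-119\right) = - \frac{11781}{5}$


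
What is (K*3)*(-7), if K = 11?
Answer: -231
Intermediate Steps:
(K*3)*(-7) = (11*3)*(-7) = 33*(-7) = -231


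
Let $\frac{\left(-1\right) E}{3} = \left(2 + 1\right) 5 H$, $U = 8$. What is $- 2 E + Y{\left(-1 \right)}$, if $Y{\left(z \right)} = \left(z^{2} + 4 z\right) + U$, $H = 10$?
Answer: $905$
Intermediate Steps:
$Y{\left(z \right)} = 8 + z^{2} + 4 z$ ($Y{\left(z \right)} = \left(z^{2} + 4 z\right) + 8 = 8 + z^{2} + 4 z$)
$E = -450$ ($E = - 3 \left(2 + 1\right) 5 \cdot 10 = - 3 \cdot 3 \cdot 5 \cdot 10 = - 3 \cdot 15 \cdot 10 = \left(-3\right) 150 = -450$)
$- 2 E + Y{\left(-1 \right)} = \left(-2\right) \left(-450\right) + \left(8 + \left(-1\right)^{2} + 4 \left(-1\right)\right) = 900 + \left(8 + 1 - 4\right) = 900 + 5 = 905$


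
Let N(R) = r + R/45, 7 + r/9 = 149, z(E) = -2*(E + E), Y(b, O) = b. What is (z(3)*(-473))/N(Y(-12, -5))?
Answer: 42570/9583 ≈ 4.4422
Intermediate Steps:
z(E) = -4*E
r = 1278 (r = -63 + 9*149 = -63 + 1341 = 1278)
N(R) = 1278 + R/45
(z(3)*(-473))/N(Y(-12, -5)) = (-4*3*(-473))/(1278 + (1/45)*(-12)) = (-12*(-473))/(1278 - 4/15) = 5676/(19166/15) = 5676*(15/19166) = 42570/9583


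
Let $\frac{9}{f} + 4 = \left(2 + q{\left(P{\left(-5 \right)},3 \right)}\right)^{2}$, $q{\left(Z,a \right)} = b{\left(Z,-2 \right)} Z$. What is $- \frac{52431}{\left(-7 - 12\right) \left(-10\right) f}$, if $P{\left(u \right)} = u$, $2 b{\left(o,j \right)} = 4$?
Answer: $- \frac{34954}{19} \approx -1839.7$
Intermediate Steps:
$b{\left(o,j \right)} = 2$ ($b{\left(o,j \right)} = \frac{1}{2} \cdot 4 = 2$)
$q{\left(Z,a \right)} = 2 Z$
$f = \frac{3}{20}$ ($f = \frac{9}{-4 + \left(2 + 2 \left(-5\right)\right)^{2}} = \frac{9}{-4 + \left(2 - 10\right)^{2}} = \frac{9}{-4 + \left(-8\right)^{2}} = \frac{9}{-4 + 64} = \frac{9}{60} = 9 \cdot \frac{1}{60} = \frac{3}{20} \approx 0.15$)
$- \frac{52431}{\left(-7 - 12\right) \left(-10\right) f} = - \frac{52431}{\left(-7 - 12\right) \left(-10\right) \frac{3}{20}} = - \frac{52431}{\left(-19\right) \left(-10\right) \frac{3}{20}} = - \frac{52431}{190 \cdot \frac{3}{20}} = - \frac{52431}{\frac{57}{2}} = \left(-52431\right) \frac{2}{57} = - \frac{34954}{19}$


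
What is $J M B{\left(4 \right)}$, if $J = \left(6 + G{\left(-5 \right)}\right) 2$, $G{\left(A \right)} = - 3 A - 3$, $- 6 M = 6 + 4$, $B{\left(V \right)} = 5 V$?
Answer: $-1200$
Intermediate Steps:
$M = - \frac{5}{3}$ ($M = - \frac{6 + 4}{6} = \left(- \frac{1}{6}\right) 10 = - \frac{5}{3} \approx -1.6667$)
$G{\left(A \right)} = -3 - 3 A$
$J = 36$ ($J = \left(6 - -12\right) 2 = \left(6 + \left(-3 + 15\right)\right) 2 = \left(6 + 12\right) 2 = 18 \cdot 2 = 36$)
$J M B{\left(4 \right)} = 36 \left(- \frac{5}{3}\right) 5 \cdot 4 = \left(-60\right) 20 = -1200$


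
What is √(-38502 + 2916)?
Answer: 3*I*√3954 ≈ 188.64*I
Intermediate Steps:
√(-38502 + 2916) = √(-35586) = 3*I*√3954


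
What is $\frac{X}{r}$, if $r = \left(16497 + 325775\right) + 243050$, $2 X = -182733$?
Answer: $- \frac{182733}{1170644} \approx -0.1561$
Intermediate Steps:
$X = - \frac{182733}{2}$ ($X = \frac{1}{2} \left(-182733\right) = - \frac{182733}{2} \approx -91367.0$)
$r = 585322$ ($r = 342272 + 243050 = 585322$)
$\frac{X}{r} = - \frac{182733}{2 \cdot 585322} = \left(- \frac{182733}{2}\right) \frac{1}{585322} = - \frac{182733}{1170644}$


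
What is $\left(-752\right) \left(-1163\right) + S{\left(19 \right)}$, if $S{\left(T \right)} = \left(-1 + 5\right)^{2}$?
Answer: $874592$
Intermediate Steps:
$S{\left(T \right)} = 16$ ($S{\left(T \right)} = 4^{2} = 16$)
$\left(-752\right) \left(-1163\right) + S{\left(19 \right)} = \left(-752\right) \left(-1163\right) + 16 = 874576 + 16 = 874592$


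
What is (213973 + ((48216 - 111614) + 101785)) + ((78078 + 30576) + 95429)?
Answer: 456443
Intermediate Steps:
(213973 + ((48216 - 111614) + 101785)) + ((78078 + 30576) + 95429) = (213973 + (-63398 + 101785)) + (108654 + 95429) = (213973 + 38387) + 204083 = 252360 + 204083 = 456443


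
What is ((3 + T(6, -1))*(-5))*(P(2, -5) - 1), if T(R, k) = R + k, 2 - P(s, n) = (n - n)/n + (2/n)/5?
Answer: -216/5 ≈ -43.200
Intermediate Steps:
P(s, n) = 2 - 2/(5*n) (P(s, n) = 2 - ((n - n)/n + (2/n)/5) = 2 - (0/n + (2/n)*(1/5)) = 2 - (0 + 2/(5*n)) = 2 - 2/(5*n))
((3 + T(6, -1))*(-5))*(P(2, -5) - 1) = ((3 + (6 - 1))*(-5))*((2 - 2/5/(-5)) - 1) = ((3 + 5)*(-5))*((2 - 2/5*(-1/5)) - 1) = (8*(-5))*((2 + 2/25) - 1) = -40*(52/25 - 1) = -40*27/25 = -216/5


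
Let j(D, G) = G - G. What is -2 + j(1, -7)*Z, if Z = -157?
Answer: -2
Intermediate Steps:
j(D, G) = 0
-2 + j(1, -7)*Z = -2 + 0*(-157) = -2 + 0 = -2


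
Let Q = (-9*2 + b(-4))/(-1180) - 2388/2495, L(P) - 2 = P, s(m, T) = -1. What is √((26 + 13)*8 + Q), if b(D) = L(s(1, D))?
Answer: √1078463604791/58882 ≈ 17.637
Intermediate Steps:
L(P) = 2 + P
b(D) = 1 (b(D) = 2 - 1 = 1)
Q = -111017/117764 (Q = (-9*2 + 1)/(-1180) - 2388/2495 = (-18 + 1)*(-1/1180) - 2388*1/2495 = -17*(-1/1180) - 2388/2495 = 17/1180 - 2388/2495 = -111017/117764 ≈ -0.94271)
√((26 + 13)*8 + Q) = √((26 + 13)*8 - 111017/117764) = √(39*8 - 111017/117764) = √(312 - 111017/117764) = √(36631351/117764) = √1078463604791/58882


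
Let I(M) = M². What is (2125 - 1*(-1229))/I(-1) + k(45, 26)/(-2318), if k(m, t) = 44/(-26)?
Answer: 50534729/15067 ≈ 3354.0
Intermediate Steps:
k(m, t) = -22/13 (k(m, t) = 44*(-1/26) = -22/13)
(2125 - 1*(-1229))/I(-1) + k(45, 26)/(-2318) = (2125 - 1*(-1229))/((-1)²) - 22/13/(-2318) = (2125 + 1229)/1 - 22/13*(-1/2318) = 3354*1 + 11/15067 = 3354 + 11/15067 = 50534729/15067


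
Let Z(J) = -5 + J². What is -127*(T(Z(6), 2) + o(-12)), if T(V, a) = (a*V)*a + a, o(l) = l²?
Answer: -34290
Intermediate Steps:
T(V, a) = a + V*a² (T(V, a) = (V*a)*a + a = V*a² + a = a + V*a²)
-127*(T(Z(6), 2) + o(-12)) = -127*(2*(1 + (-5 + 6²)*2) + (-12)²) = -127*(2*(1 + (-5 + 36)*2) + 144) = -127*(2*(1 + 31*2) + 144) = -127*(2*(1 + 62) + 144) = -127*(2*63 + 144) = -127*(126 + 144) = -127*270 = -34290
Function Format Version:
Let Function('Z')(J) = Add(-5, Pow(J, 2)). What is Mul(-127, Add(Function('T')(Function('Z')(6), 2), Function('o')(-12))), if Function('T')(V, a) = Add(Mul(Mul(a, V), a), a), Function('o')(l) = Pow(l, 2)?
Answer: -34290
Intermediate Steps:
Function('T')(V, a) = Add(a, Mul(V, Pow(a, 2))) (Function('T')(V, a) = Add(Mul(Mul(V, a), a), a) = Add(Mul(V, Pow(a, 2)), a) = Add(a, Mul(V, Pow(a, 2))))
Mul(-127, Add(Function('T')(Function('Z')(6), 2), Function('o')(-12))) = Mul(-127, Add(Mul(2, Add(1, Mul(Add(-5, Pow(6, 2)), 2))), Pow(-12, 2))) = Mul(-127, Add(Mul(2, Add(1, Mul(Add(-5, 36), 2))), 144)) = Mul(-127, Add(Mul(2, Add(1, Mul(31, 2))), 144)) = Mul(-127, Add(Mul(2, Add(1, 62)), 144)) = Mul(-127, Add(Mul(2, 63), 144)) = Mul(-127, Add(126, 144)) = Mul(-127, 270) = -34290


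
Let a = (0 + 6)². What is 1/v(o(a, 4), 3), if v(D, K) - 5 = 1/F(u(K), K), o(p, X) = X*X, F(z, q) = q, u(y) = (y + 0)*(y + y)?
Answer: 3/16 ≈ 0.18750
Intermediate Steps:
u(y) = 2*y² (u(y) = y*(2*y) = 2*y²)
a = 36 (a = 6² = 36)
o(p, X) = X²
v(D, K) = 5 + 1/K
1/v(o(a, 4), 3) = 1/(5 + 1/3) = 1/(5 + ⅓) = 1/(16/3) = 3/16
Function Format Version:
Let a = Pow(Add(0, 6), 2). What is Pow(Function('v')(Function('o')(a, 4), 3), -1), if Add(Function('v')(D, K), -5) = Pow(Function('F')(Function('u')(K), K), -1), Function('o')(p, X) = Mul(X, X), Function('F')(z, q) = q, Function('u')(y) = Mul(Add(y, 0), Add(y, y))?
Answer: Rational(3, 16) ≈ 0.18750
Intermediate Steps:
Function('u')(y) = Mul(2, Pow(y, 2)) (Function('u')(y) = Mul(y, Mul(2, y)) = Mul(2, Pow(y, 2)))
a = 36 (a = Pow(6, 2) = 36)
Function('o')(p, X) = Pow(X, 2)
Function('v')(D, K) = Add(5, Pow(K, -1))
Pow(Function('v')(Function('o')(a, 4), 3), -1) = Pow(Add(5, Pow(3, -1)), -1) = Pow(Add(5, Rational(1, 3)), -1) = Pow(Rational(16, 3), -1) = Rational(3, 16)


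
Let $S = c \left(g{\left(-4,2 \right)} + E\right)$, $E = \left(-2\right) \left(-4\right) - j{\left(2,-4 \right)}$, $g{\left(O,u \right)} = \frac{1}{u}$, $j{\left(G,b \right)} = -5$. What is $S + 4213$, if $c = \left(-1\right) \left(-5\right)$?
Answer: $\frac{8561}{2} \approx 4280.5$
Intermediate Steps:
$c = 5$
$E = 13$ ($E = \left(-2\right) \left(-4\right) - -5 = 8 + 5 = 13$)
$S = \frac{135}{2}$ ($S = 5 \left(\frac{1}{2} + 13\right) = 5 \cdot \frac{27}{2} = \frac{135}{2} \approx 67.5$)
$S + 4213 = \frac{135}{2} + 4213 = \frac{8561}{2}$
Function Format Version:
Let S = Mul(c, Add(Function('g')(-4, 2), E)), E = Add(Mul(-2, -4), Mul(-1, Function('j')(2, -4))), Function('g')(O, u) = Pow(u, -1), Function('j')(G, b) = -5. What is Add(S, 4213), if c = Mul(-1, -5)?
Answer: Rational(8561, 2) ≈ 4280.5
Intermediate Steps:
c = 5
E = 13 (E = Add(Mul(-2, -4), Mul(-1, -5)) = Add(8, 5) = 13)
S = Rational(135, 2) (S = Mul(5, Add(Pow(2, -1), 13)) = Mul(5, Add(Rational(1, 2), 13)) = Mul(5, Rational(27, 2)) = Rational(135, 2) ≈ 67.500)
Add(S, 4213) = Add(Rational(135, 2), 4213) = Rational(8561, 2)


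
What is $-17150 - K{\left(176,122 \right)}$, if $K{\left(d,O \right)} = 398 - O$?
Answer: $-17426$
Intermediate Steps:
$-17150 - K{\left(176,122 \right)} = -17150 - \left(398 - 122\right) = -17150 - 276 = -17426$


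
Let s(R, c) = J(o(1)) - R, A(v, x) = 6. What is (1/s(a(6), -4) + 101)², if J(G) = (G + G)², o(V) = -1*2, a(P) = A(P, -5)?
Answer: 1022121/100 ≈ 10221.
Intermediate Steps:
a(P) = 6
o(V) = -2
J(G) = 4*G² (J(G) = (2*G)² = 4*G²)
s(R, c) = 16 - R (s(R, c) = 4*(-2)² - R = 4*4 - R = 16 - R)
(1/s(a(6), -4) + 101)² = (1/(16 - 1*6) + 101)² = (1/(16 - 6) + 101)² = (1/10 + 101)² = (⅒ + 101)² = (1011/10)² = 1022121/100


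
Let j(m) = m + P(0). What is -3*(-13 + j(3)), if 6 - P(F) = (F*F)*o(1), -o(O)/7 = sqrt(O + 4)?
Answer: 12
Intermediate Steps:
o(O) = -7*sqrt(4 + O) (o(O) = -7*sqrt(O + 4) = -7*sqrt(4 + O))
P(F) = 6 + 7*sqrt(5)*F**2 (P(F) = 6 - F*F*(-7*sqrt(4 + 1)) = 6 - F**2*(-7*sqrt(5)) = 6 - (-7)*sqrt(5)*F**2 = 6 + 7*sqrt(5)*F**2)
j(m) = 6 + m (j(m) = m + (6 + 7*sqrt(5)*0**2) = m + (6 + 7*sqrt(5)*0) = m + (6 + 0) = m + 6 = 6 + m)
-3*(-13 + j(3)) = -3*(-13 + (6 + 3)) = -3*(-13 + 9) = -3*(-4) = 12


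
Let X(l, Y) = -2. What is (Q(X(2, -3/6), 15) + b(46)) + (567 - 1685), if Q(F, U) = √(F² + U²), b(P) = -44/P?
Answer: -25736/23 + √229 ≈ -1103.8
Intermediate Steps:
(Q(X(2, -3/6), 15) + b(46)) + (567 - 1685) = (√((-2)² + 15²) - 44/46) + (567 - 1685) = (√(4 + 225) - 44*1/46) - 1118 = (√229 - 22/23) - 1118 = (-22/23 + √229) - 1118 = -25736/23 + √229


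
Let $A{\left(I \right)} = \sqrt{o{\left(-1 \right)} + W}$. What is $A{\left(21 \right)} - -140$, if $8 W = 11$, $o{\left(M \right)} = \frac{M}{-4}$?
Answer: $140 + \frac{\sqrt{26}}{4} \approx 141.27$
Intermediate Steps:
$o{\left(M \right)} = - \frac{M}{4}$ ($o{\left(M \right)} = M \left(- \frac{1}{4}\right) = - \frac{M}{4}$)
$W = \frac{11}{8}$ ($W = \frac{1}{8} \cdot 11 = \frac{11}{8} \approx 1.375$)
$A{\left(I \right)} = \frac{\sqrt{26}}{4}$ ($A{\left(I \right)} = \sqrt{\left(- \frac{1}{4}\right) \left(-1\right) + \frac{11}{8}} = \sqrt{\frac{1}{4} + \frac{11}{8}} = \sqrt{\frac{13}{8}} = \frac{\sqrt{26}}{4}$)
$A{\left(21 \right)} - -140 = \frac{\sqrt{26}}{4} - -140 = \frac{\sqrt{26}}{4} + 140 = 140 + \frac{\sqrt{26}}{4}$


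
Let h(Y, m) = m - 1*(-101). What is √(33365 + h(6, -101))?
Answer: √33365 ≈ 182.66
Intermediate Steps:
h(Y, m) = 101 + m (h(Y, m) = m + 101 = 101 + m)
√(33365 + h(6, -101)) = √(33365 + (101 - 101)) = √(33365 + 0) = √33365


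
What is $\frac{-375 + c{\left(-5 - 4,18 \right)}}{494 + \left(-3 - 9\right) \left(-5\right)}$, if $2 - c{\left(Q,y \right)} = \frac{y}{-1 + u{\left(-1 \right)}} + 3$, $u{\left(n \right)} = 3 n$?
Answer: $- \frac{743}{1108} \approx -0.67058$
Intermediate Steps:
$c{\left(Q,y \right)} = -1 + \frac{y}{4}$ ($c{\left(Q,y \right)} = 2 - \left(\frac{y}{-1 + 3 \left(-1\right)} + 3\right) = 2 - \left(\frac{y}{-1 - 3} + 3\right) = 2 - \left(\frac{y}{-4} + 3\right) = 2 - \left(- \frac{y}{4} + 3\right) = 2 - \left(3 - \frac{y}{4}\right) = 2 + \left(-3 + \frac{y}{4}\right) = -1 + \frac{y}{4}$)
$\frac{-375 + c{\left(-5 - 4,18 \right)}}{494 + \left(-3 - 9\right) \left(-5\right)} = \frac{-375 + \left(-1 + \frac{1}{4} \cdot 18\right)}{494 + \left(-3 - 9\right) \left(-5\right)} = \frac{-375 + \left(-1 + \frac{9}{2}\right)}{494 - -60} = \frac{-375 + \frac{7}{2}}{494 + 60} = - \frac{743}{2 \cdot 554} = \left(- \frac{743}{2}\right) \frac{1}{554} = - \frac{743}{1108}$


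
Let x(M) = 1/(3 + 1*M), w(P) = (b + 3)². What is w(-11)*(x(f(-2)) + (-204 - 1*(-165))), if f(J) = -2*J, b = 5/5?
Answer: -4352/7 ≈ -621.71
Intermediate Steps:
b = 1 (b = 5*(⅕) = 1)
w(P) = 16 (w(P) = (1 + 3)² = 4² = 16)
x(M) = 1/(3 + M)
w(-11)*(x(f(-2)) + (-204 - 1*(-165))) = 16*(1/(3 - 2*(-2)) + (-204 - 1*(-165))) = 16*(1/(3 + 4) + (-204 + 165)) = 16*(1/7 - 39) = 16*(⅐ - 39) = 16*(-272/7) = -4352/7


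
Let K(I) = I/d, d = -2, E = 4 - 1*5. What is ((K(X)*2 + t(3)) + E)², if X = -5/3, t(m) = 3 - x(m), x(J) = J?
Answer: 4/9 ≈ 0.44444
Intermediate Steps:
E = -1 (E = 4 - 5 = -1)
t(m) = 3 - m
X = -5/3 (X = -5*⅓ = -5/3 ≈ -1.6667)
K(I) = -I/2 (K(I) = I/(-2) = I*(-½) = -I/2)
((K(X)*2 + t(3)) + E)² = ((-½*(-5/3)*2 + (3 - 1*3)) - 1)² = (((⅚)*2 + (3 - 3)) - 1)² = ((5/3 + 0) - 1)² = (5/3 - 1)² = (⅔)² = 4/9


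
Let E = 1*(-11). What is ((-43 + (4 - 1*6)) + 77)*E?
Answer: -352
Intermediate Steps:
E = -11
((-43 + (4 - 1*6)) + 77)*E = ((-43 + (4 - 1*6)) + 77)*(-11) = ((-43 + (4 - 6)) + 77)*(-11) = ((-43 - 2) + 77)*(-11) = (-45 + 77)*(-11) = 32*(-11) = -352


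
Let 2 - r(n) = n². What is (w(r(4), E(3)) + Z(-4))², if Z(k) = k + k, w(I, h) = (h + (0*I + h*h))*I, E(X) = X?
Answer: 30976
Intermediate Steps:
r(n) = 2 - n²
w(I, h) = I*(h + h²) (w(I, h) = (h + (0 + h²))*I = (h + h²)*I = I*(h + h²))
Z(k) = 2*k
(w(r(4), E(3)) + Z(-4))² = ((2 - 1*4²)*3*(1 + 3) + 2*(-4))² = ((2 - 1*16)*3*4 - 8)² = ((2 - 16)*3*4 - 8)² = (-14*3*4 - 8)² = (-168 - 8)² = (-176)² = 30976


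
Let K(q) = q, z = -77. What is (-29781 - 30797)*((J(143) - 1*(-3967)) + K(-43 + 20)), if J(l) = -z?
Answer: -243584138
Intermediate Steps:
J(l) = 77 (J(l) = -1*(-77) = 77)
(-29781 - 30797)*((J(143) - 1*(-3967)) + K(-43 + 20)) = (-29781 - 30797)*((77 - 1*(-3967)) + (-43 + 20)) = -60578*((77 + 3967) - 23) = -60578*(4044 - 23) = -60578*4021 = -243584138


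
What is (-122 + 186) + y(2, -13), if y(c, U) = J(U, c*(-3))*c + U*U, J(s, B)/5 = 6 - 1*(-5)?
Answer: 343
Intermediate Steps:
J(s, B) = 55 (J(s, B) = 5*(6 - 1*(-5)) = 5*(6 + 5) = 5*11 = 55)
y(c, U) = U² + 55*c (y(c, U) = 55*c + U*U = 55*c + U² = U² + 55*c)
(-122 + 186) + y(2, -13) = (-122 + 186) + ((-13)² + 55*2) = 64 + (169 + 110) = 64 + 279 = 343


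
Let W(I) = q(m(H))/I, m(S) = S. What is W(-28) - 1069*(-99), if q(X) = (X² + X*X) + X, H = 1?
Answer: 2963265/28 ≈ 1.0583e+5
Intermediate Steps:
q(X) = X + 2*X² (q(X) = (X² + X²) + X = 2*X² + X = X + 2*X²)
W(I) = 3/I (W(I) = (1*(1 + 2*1))/I = (1*(1 + 2))/I = (1*3)/I = 3/I)
W(-28) - 1069*(-99) = 3/(-28) - 1069*(-99) = 3*(-1/28) + 105831 = -3/28 + 105831 = 2963265/28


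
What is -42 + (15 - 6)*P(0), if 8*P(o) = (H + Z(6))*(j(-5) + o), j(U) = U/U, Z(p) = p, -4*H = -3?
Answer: -1101/32 ≈ -34.406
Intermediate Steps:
H = ¾ (H = -¼*(-3) = ¾ ≈ 0.75000)
j(U) = 1
P(o) = 27/32 + 27*o/32 (P(o) = ((¾ + 6)*(1 + o))/8 = (27*(1 + o)/4)/8 = (27/4 + 27*o/4)/8 = 27/32 + 27*o/32)
-42 + (15 - 6)*P(0) = -42 + (15 - 6)*(27/32 + (27/32)*0) = -42 + 9*(27/32 + 0) = -42 + 9*(27/32) = -42 + 243/32 = -1101/32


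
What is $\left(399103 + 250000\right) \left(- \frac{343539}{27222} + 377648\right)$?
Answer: $\frac{171096732172709}{698} \approx 2.4512 \cdot 10^{11}$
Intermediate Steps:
$\left(399103 + 250000\right) \left(- \frac{343539}{27222} + 377648\right) = 649103 \left(\left(-343539\right) \frac{1}{27222} + 377648\right) = 649103 \left(- \frac{114513}{9074} + 377648\right) = 649103 \cdot \frac{3426663439}{9074} = \frac{171096732172709}{698}$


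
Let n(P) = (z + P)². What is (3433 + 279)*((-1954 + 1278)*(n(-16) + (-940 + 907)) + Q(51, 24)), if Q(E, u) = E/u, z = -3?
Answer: -823046448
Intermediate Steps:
n(P) = (-3 + P)²
(3433 + 279)*((-1954 + 1278)*(n(-16) + (-940 + 907)) + Q(51, 24)) = (3433 + 279)*((-1954 + 1278)*((-3 - 16)² + (-940 + 907)) + 51/24) = 3712*(-676*((-19)² - 33) + 51*(1/24)) = 3712*(-676*(361 - 33) + 17/8) = 3712*(-676*328 + 17/8) = 3712*(-221728 + 17/8) = 3712*(-1773807/8) = -823046448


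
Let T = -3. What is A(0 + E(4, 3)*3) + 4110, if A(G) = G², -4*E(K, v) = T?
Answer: 65841/16 ≈ 4115.1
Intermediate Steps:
E(K, v) = ¾ (E(K, v) = -¼*(-3) = ¾)
A(0 + E(4, 3)*3) + 4110 = (0 + (¾)*3)² + 4110 = (0 + 9/4)² + 4110 = (9/4)² + 4110 = 81/16 + 4110 = 65841/16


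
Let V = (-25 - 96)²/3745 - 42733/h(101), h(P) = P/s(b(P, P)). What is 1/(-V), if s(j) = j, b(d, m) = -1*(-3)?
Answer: 378245/478626514 ≈ 0.00079027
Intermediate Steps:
b(d, m) = 3
h(P) = P/3
V = -478626514/378245 (V = (-25 - 96)²/3745 - 42733/((⅓)*101) = (-121)²*(1/3745) - 42733/101/3 = 14641*(1/3745) - 42733*3/101 = 14641/3745 - 128199/101 = -478626514/378245 ≈ -1265.4)
1/(-V) = 1/(-1*(-478626514/378245)) = 1/(478626514/378245) = 378245/478626514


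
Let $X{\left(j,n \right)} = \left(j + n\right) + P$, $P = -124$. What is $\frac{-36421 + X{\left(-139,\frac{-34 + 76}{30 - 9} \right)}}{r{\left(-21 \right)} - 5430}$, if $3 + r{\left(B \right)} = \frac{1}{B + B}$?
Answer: $\frac{1540644}{228187} \approx 6.7517$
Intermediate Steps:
$X{\left(j,n \right)} = -124 + j + n$ ($X{\left(j,n \right)} = \left(j + n\right) - 124 = -124 + j + n$)
$r{\left(B \right)} = -3 + \frac{1}{2 B}$ ($r{\left(B \right)} = -3 + \frac{1}{B + B} = -3 + \frac{1}{2 B}$)
$\frac{-36421 + X{\left(-139,\frac{-34 + 76}{30 - 9} \right)}}{r{\left(-21 \right)} - 5430} = \frac{-36421 - \left(263 - \frac{-34 + 76}{30 - 9}\right)}{\left(-3 + \frac{1}{2 \left(-21\right)}\right) - 5430} = \frac{-36421 - \left(263 - 2\right)}{\left(-3 + \frac{1}{2} \left(- \frac{1}{21}\right)\right) - 5430} = \frac{-36421 - 261}{\left(-3 - \frac{1}{42}\right) - 5430} = \frac{-36421 - 261}{- \frac{127}{42} - 5430} = \frac{-36421 - 261}{- \frac{228187}{42}} = \left(-36682\right) \left(- \frac{42}{228187}\right) = \frac{1540644}{228187}$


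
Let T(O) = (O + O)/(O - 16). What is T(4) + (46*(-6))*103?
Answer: -85286/3 ≈ -28429.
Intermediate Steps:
T(O) = 2*O/(-16 + O) (T(O) = (2*O)/(-16 + O) = 2*O/(-16 + O))
T(4) + (46*(-6))*103 = 2*4/(-16 + 4) + (46*(-6))*103 = 2*4/(-12) - 276*103 = 2*4*(-1/12) - 28428 = -2/3 - 28428 = -85286/3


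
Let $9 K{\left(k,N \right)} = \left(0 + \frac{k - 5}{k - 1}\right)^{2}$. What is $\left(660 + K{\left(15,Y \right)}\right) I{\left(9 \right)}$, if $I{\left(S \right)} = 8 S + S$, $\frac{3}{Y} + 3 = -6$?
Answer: $\frac{2619765}{49} \approx 53465.0$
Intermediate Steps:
$Y = - \frac{1}{3}$ ($Y = \frac{3}{-3 - 6} = \frac{3}{-9} = 3 \left(- \frac{1}{9}\right) = - \frac{1}{3} \approx -0.33333$)
$I{\left(S \right)} = 9 S$
$K{\left(k,N \right)} = \frac{\left(-5 + k\right)^{2}}{9 \left(-1 + k\right)^{2}}$ ($K{\left(k,N \right)} = \frac{\left(0 + \frac{k - 5}{k - 1}\right)^{2}}{9} = \frac{\left(0 + \frac{-5 + k}{-1 + k}\right)^{2}}{9} = \frac{\left(\frac{-5 + k}{-1 + k}\right)^{2}}{9} = \frac{\frac{1}{\left(-1 + k\right)^{2}} \left(-5 + k\right)^{2}}{9} = \frac{\left(-5 + k\right)^{2}}{9 \left(-1 + k\right)^{2}}$)
$\left(660 + K{\left(15,Y \right)}\right) I{\left(9 \right)} = \left(660 + \frac{\left(-5 + 15\right)^{2}}{9 \left(-1 + 15\right)^{2}}\right) 9 \cdot 9 = \left(660 + \frac{10^{2}}{9 \cdot 196}\right) 81 = \left(660 + \frac{1}{9} \cdot \frac{1}{196} \cdot 100\right) 81 = \left(660 + \frac{25}{441}\right) 81 = \frac{291085}{441} \cdot 81 = \frac{2619765}{49}$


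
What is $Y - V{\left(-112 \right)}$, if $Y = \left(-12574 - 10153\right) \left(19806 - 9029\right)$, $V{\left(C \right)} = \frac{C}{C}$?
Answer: $-244928880$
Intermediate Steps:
$V{\left(C \right)} = 1$
$Y = -244928879$ ($Y = \left(-22727\right) 10777 = -244928879$)
$Y - V{\left(-112 \right)} = -244928879 - 1 = -244928880$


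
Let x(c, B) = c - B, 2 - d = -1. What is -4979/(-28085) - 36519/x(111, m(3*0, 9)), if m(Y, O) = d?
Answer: -341699461/1011060 ≈ -337.96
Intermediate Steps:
d = 3 (d = 2 - 1*(-1) = 2 + 1 = 3)
m(Y, O) = 3
-4979/(-28085) - 36519/x(111, m(3*0, 9)) = -4979/(-28085) - 36519/(111 - 1*3) = -4979*(-1/28085) - 36519/(111 - 3) = 4979/28085 - 36519/108 = 4979/28085 - 36519*1/108 = 4979/28085 - 12173/36 = -341699461/1011060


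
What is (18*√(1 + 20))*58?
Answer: 1044*√21 ≈ 4784.2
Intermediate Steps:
(18*√(1 + 20))*58 = (18*√21)*58 = 1044*√21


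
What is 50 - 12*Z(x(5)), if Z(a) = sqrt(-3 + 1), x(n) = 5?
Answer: 50 - 12*I*sqrt(2) ≈ 50.0 - 16.971*I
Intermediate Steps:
Z(a) = I*sqrt(2) (Z(a) = sqrt(-2) = I*sqrt(2))
50 - 12*Z(x(5)) = 50 - 12*I*sqrt(2)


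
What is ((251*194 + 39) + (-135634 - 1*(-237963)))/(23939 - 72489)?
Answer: -75531/24275 ≈ -3.1115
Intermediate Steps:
((251*194 + 39) + (-135634 - 1*(-237963)))/(23939 - 72489) = ((48694 + 39) + (-135634 + 237963))/(-48550) = (48733 + 102329)*(-1/48550) = 151062*(-1/48550) = -75531/24275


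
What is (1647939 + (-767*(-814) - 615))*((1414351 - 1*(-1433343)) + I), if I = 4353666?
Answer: 16359055860320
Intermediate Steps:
(1647939 + (-767*(-814) - 615))*((1414351 - 1*(-1433343)) + I) = (1647939 + (-767*(-814) - 615))*((1414351 - 1*(-1433343)) + 4353666) = (1647939 + (624338 - 615))*((1414351 + 1433343) + 4353666) = (1647939 + 623723)*(2847694 + 4353666) = 2271662*7201360 = 16359055860320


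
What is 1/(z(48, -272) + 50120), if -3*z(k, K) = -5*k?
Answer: 1/50200 ≈ 1.9920e-5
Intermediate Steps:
z(k, K) = 5*k/3 (z(k, K) = -(-5)*k/3 = 5*k/3)
1/(z(48, -272) + 50120) = 1/((5/3)*48 + 50120) = 1/(80 + 50120) = 1/50200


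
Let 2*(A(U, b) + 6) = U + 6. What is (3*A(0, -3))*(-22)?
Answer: 198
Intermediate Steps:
A(U, b) = -3 + U/2 (A(U, b) = -6 + (U + 6)/2 = -6 + (6 + U)/2 = -6 + (3 + U/2) = -3 + U/2)
(3*A(0, -3))*(-22) = (3*(-3 + (½)*0))*(-22) = (3*(-3 + 0))*(-22) = (3*(-3))*(-22) = -9*(-22) = 198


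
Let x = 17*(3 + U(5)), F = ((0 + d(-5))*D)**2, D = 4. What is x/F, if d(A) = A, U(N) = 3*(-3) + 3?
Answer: -51/400 ≈ -0.12750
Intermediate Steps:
U(N) = -6 (U(N) = -9 + 3 = -6)
F = 400 (F = ((0 - 5)*4)**2 = (-5*4)**2 = (-20)**2 = 400)
x = -51 (x = 17*(3 - 6) = 17*(-3) = -51)
x/F = -51/400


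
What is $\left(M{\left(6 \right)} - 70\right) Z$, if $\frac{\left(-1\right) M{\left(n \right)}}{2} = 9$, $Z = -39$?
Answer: $3432$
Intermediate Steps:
$M{\left(n \right)} = -18$ ($M{\left(n \right)} = \left(-2\right) 9 = -18$)
$\left(M{\left(6 \right)} - 70\right) Z = \left(-18 - 70\right) \left(-39\right) = \left(-88\right) \left(-39\right) = 3432$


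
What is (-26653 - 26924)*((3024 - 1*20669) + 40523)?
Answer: -1225734606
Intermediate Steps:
(-26653 - 26924)*((3024 - 1*20669) + 40523) = -53577*((3024 - 20669) + 40523) = -53577*(-17645 + 40523) = -53577*22878 = -1225734606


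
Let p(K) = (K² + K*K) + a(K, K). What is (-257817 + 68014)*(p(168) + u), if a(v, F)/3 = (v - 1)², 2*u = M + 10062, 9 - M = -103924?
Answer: -74825087675/2 ≈ -3.7413e+10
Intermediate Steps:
M = 103933 (M = 9 - 1*(-103924) = 9 + 103924 = 103933)
u = 113995/2 (u = (103933 + 10062)/2 = (½)*113995 = 113995/2 ≈ 56998.)
a(v, F) = 3*(-1 + v)² (a(v, F) = 3*(v - 1)² = 3*(-1 + v)²)
p(K) = 2*K² + 3*(-1 + K)² (p(K) = (K² + K*K) + 3*(-1 + K)² = (K² + K²) + 3*(-1 + K)² = 2*K² + 3*(-1 + K)²)
(-257817 + 68014)*(p(168) + u) = (-257817 + 68014)*((3 - 6*168 + 5*168²) + 113995/2) = -189803*((3 - 1008 + 5*28224) + 113995/2) = -189803*((3 - 1008 + 141120) + 113995/2) = -189803*(140115 + 113995/2) = -189803*394225/2 = -74825087675/2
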